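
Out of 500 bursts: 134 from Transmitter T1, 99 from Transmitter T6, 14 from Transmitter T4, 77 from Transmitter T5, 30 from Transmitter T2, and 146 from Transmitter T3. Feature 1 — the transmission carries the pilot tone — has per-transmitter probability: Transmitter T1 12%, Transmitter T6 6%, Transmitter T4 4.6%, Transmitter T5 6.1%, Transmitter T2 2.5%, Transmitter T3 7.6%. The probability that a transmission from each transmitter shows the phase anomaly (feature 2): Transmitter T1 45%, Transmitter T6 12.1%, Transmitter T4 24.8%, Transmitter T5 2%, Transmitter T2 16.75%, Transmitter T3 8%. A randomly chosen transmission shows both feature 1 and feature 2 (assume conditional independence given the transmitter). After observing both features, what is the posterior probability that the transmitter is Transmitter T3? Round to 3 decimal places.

0.096

By Bayes' rule, posterior ∝ prior × likelihood:
  Transmitter T1: 0.268 × 0.12 × 0.45 = 0.014472
  Transmitter T6: 0.198 × 0.06 × 0.121 = 0.00143748
  Transmitter T4: 0.028 × 0.046 × 0.248 = 0.000319424
  Transmitter T5: 0.154 × 0.061 × 0.02 = 0.00018788
  Transmitter T2: 0.06 × 0.025 × 0.1675 = 0.00025125
  Transmitter T3: 0.292 × 0.076 × 0.08 = 0.00177536
Total = 0.018443394.
P(Transmitter T3 | evidence) = 0.00177536 / 0.018443394 ≈ 0.096.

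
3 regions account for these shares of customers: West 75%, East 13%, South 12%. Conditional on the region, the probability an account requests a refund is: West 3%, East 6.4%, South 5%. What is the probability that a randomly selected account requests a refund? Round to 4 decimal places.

0.0368

Prior × likelihood for each hypothesis:
  West: 0.75 × 0.03 = 0.0225
  East: 0.13 × 0.064 = 0.00832
  South: 0.12 × 0.05 = 0.006
P(refund) = 0.0225 + 0.00832 + 0.006 = 0.03682 → 0.0368.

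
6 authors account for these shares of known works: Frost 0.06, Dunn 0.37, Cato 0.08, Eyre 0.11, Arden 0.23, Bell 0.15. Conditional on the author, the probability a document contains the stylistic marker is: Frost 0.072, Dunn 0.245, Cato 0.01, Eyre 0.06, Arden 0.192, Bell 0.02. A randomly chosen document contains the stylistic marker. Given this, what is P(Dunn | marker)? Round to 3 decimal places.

Prior × likelihood for each hypothesis:
  Frost: 0.06 × 0.072 = 0.00432
  Dunn: 0.37 × 0.245 = 0.09065
  Cato: 0.08 × 0.01 = 0.0008
  Eyre: 0.11 × 0.06 = 0.0066
  Arden: 0.23 × 0.192 = 0.04416
  Bell: 0.15 × 0.02 = 0.003
Sum = 0.14953.
P(Dunn | evidence) = 0.09065 / 0.14953 ≈ 0.606.

0.606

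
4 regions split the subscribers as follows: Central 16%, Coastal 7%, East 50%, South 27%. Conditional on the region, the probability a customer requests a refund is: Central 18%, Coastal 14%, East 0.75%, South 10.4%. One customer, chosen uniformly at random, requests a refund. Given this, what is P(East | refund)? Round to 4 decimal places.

0.0532

Unnormalized posteriors (prior × likelihood):
  Central: 0.16 × 0.18 = 0.0288
  Coastal: 0.07 × 0.14 = 0.0098
  East: 0.5 × 0.0075 = 0.00375
  South: 0.27 × 0.104 = 0.02808
Normalizing constant = 0.07043.
P(East | evidence) = 0.00375 / 0.07043 ≈ 0.0532.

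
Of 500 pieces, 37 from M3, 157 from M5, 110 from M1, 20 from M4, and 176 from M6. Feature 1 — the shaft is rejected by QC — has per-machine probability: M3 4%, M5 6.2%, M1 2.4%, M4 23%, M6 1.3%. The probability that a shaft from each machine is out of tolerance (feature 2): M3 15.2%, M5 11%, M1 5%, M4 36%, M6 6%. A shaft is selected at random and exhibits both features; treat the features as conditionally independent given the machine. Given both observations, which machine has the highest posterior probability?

M4

By Bayes' rule, posterior ∝ prior × likelihood:
  M3: 0.074 × 0.04 × 0.152 = 0.00044992
  M5: 0.314 × 0.062 × 0.11 = 0.00214148
  M1: 0.22 × 0.024 × 0.05 = 0.000264
  M4: 0.04 × 0.23 × 0.36 = 0.003312
  M6: 0.352 × 0.013 × 0.06 = 0.00027456
Normalizing constant = 0.00644196.
Largest term belongs to M4, so M4 is most probable.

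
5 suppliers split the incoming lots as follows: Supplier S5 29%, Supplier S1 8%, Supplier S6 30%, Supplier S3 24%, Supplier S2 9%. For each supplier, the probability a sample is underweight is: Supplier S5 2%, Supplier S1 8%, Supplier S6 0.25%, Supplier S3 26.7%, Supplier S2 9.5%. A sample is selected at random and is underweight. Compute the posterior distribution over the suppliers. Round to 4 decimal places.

Compute prior × likelihood for every hypothesis:
  Supplier S5: 0.29 × 0.02 = 0.0058
  Supplier S1: 0.08 × 0.08 = 0.0064
  Supplier S6: 0.3 × 0.0025 = 0.00075
  Supplier S3: 0.24 × 0.267 = 0.06408
  Supplier S2: 0.09 × 0.095 = 0.00855
Sum = 0.08558.
P(Supplier S5 | underweight) = 0.0058/0.08558 ≈ 0.0678
P(Supplier S1 | underweight) = 0.0064/0.08558 ≈ 0.0748
P(Supplier S6 | underweight) = 0.00075/0.08558 ≈ 0.0088
P(Supplier S3 | underweight) = 0.06408/0.08558 ≈ 0.7488
P(Supplier S2 | underweight) = 0.00855/0.08558 ≈ 0.0999

Supplier S5 0.0678, Supplier S1 0.0748, Supplier S6 0.0088, Supplier S3 0.7488, Supplier S2 0.0999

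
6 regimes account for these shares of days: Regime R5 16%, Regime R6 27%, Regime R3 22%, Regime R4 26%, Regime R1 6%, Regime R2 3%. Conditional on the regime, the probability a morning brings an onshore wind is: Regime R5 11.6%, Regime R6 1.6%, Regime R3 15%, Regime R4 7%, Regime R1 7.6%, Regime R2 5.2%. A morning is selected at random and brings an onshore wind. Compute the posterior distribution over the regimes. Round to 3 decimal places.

Regime R5 0.231, Regime R6 0.054, Regime R3 0.411, Regime R4 0.227, Regime R1 0.057, Regime R2 0.019

Unnormalized posteriors (prior × likelihood):
  Regime R5: 0.16 × 0.116 = 0.01856
  Regime R6: 0.27 × 0.016 = 0.00432
  Regime R3: 0.22 × 0.15 = 0.033
  Regime R4: 0.26 × 0.07 = 0.0182
  Regime R1: 0.06 × 0.076 = 0.00456
  Regime R2: 0.03 × 0.052 = 0.00156
Total = 0.0802.
P(Regime R5 | onshore) = 0.01856/0.0802 ≈ 0.231
P(Regime R6 | onshore) = 0.00432/0.0802 ≈ 0.054
P(Regime R3 | onshore) = 0.033/0.0802 ≈ 0.411
P(Regime R4 | onshore) = 0.0182/0.0802 ≈ 0.227
P(Regime R1 | onshore) = 0.00456/0.0802 ≈ 0.057
P(Regime R2 | onshore) = 0.00156/0.0802 ≈ 0.019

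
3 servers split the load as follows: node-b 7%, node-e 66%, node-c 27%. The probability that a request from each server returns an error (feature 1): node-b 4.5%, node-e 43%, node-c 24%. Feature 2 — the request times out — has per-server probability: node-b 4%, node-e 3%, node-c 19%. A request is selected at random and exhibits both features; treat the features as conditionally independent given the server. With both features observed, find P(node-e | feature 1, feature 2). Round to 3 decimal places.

0.406

Compute prior × likelihood for every hypothesis:
  node-b: 0.07 × 0.045 × 0.04 = 0.000126
  node-e: 0.66 × 0.43 × 0.03 = 0.008514
  node-c: 0.27 × 0.24 × 0.19 = 0.012312
Sum = 0.020952.
P(node-e | evidence) = 0.008514 / 0.020952 ≈ 0.406.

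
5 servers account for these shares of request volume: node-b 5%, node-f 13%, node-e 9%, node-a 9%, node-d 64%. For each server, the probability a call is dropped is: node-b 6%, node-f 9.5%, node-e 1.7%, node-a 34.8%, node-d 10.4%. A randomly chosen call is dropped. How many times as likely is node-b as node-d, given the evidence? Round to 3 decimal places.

0.045

Compute prior × likelihood for every hypothesis:
  node-b: 0.05 × 0.06 = 0.003
  node-f: 0.13 × 0.095 = 0.01235
  node-e: 0.09 × 0.017 = 0.00153
  node-a: 0.09 × 0.348 = 0.03132
  node-d: 0.64 × 0.104 = 0.06656
Total = 0.11476.
The ratio is 0.003 / 0.06656 (the normalizer cancels) = 0.045.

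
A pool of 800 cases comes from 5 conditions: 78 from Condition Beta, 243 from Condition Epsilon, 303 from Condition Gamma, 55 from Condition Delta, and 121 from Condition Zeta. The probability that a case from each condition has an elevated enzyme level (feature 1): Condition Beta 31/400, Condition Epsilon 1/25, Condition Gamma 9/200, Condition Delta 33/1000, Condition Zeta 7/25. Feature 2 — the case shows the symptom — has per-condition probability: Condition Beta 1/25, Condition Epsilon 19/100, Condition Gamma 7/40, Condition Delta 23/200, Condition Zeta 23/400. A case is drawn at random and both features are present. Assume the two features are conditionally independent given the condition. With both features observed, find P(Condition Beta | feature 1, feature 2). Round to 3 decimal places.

0.036

Compute prior × likelihood for every hypothesis:
  Condition Beta: 0.0975 × 0.0775 × 0.04 = 0.00030225
  Condition Epsilon: 0.30375 × 0.04 × 0.19 = 0.0023085
  Condition Gamma: 0.37875 × 0.045 × 0.175 = 0.00298265625
  Condition Delta: 0.06875 × 0.033 × 0.115 = 0.00026090625
  Condition Zeta: 0.15125 × 0.28 × 0.0575 = 0.002435125
Sum = 0.0082894375.
P(Condition Beta | evidence) = 0.00030225 / 0.0082894375 ≈ 0.036.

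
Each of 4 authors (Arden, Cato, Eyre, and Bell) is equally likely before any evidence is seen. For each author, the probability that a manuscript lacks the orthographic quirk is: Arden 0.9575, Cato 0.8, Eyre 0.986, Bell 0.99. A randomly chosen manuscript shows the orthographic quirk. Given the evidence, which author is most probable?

Taking complements, P(quirk | each) = Arden 0.0425, Cato 0.2, Eyre 0.014, Bell 0.01.
With a uniform prior (1/4 each), posterior ∝ likelihood:
  Arden: 0.0425
  Cato: 0.2
  Eyre: 0.014
  Bell: 0.01
Sum = 0.2665.
Largest term belongs to Cato, so Cato is most probable.

Cato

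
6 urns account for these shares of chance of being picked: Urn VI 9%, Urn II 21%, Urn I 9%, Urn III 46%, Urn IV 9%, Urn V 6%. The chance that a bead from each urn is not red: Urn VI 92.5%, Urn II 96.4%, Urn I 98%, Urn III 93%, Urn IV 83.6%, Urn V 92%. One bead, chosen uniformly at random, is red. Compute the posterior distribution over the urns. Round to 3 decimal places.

Urn VI 0.099, Urn II 0.111, Urn I 0.027, Urn III 0.474, Urn IV 0.217, Urn V 0.071

Taking complements, P(red | each) = Urn VI 0.075, Urn II 0.036, Urn I 0.02, Urn III 0.07, Urn IV 0.164, Urn V 0.08.
Unnormalized posteriors (prior × likelihood):
  Urn VI: 0.09 × 0.075 = 0.00675
  Urn II: 0.21 × 0.036 = 0.00756
  Urn I: 0.09 × 0.02 = 0.0018
  Urn III: 0.46 × 0.07 = 0.0322
  Urn IV: 0.09 × 0.164 = 0.01476
  Urn V: 0.06 × 0.08 = 0.0048
Total = 0.06787.
P(Urn VI | red) = 0.00675/0.06787 ≈ 0.099
P(Urn II | red) = 0.00756/0.06787 ≈ 0.111
P(Urn I | red) = 0.0018/0.06787 ≈ 0.027
P(Urn III | red) = 0.0322/0.06787 ≈ 0.474
P(Urn IV | red) = 0.01476/0.06787 ≈ 0.217
P(Urn V | red) = 0.0048/0.06787 ≈ 0.071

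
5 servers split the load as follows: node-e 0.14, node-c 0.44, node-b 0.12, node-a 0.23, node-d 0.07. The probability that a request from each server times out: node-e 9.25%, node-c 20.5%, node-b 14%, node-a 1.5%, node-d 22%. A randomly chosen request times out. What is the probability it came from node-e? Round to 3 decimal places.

By Bayes' rule, posterior ∝ prior × likelihood:
  node-e: 0.14 × 0.0925 = 0.01295
  node-c: 0.44 × 0.205 = 0.0902
  node-b: 0.12 × 0.14 = 0.0168
  node-a: 0.23 × 0.015 = 0.00345
  node-d: 0.07 × 0.22 = 0.0154
Normalizing constant = 0.1388.
P(node-e | evidence) = 0.01295 / 0.1388 ≈ 0.093.

0.093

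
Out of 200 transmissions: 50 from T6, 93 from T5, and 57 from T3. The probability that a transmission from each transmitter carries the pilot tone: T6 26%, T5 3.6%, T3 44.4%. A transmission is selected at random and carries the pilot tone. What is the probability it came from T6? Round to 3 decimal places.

0.312

By Bayes' rule, posterior ∝ prior × likelihood:
  T6: 0.25 × 0.26 = 0.065
  T5: 0.465 × 0.036 = 0.01674
  T3: 0.285 × 0.444 = 0.12654
Sum = 0.20828.
P(T6 | evidence) = 0.065 / 0.20828 ≈ 0.312.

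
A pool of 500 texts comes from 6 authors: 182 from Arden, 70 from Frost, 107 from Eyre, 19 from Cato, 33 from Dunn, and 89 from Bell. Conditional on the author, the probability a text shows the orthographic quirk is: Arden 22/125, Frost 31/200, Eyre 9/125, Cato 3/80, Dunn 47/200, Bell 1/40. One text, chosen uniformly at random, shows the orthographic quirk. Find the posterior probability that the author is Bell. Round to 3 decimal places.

Prior × likelihood for each hypothesis:
  Arden: 0.364 × 0.176 = 0.064064
  Frost: 0.14 × 0.155 = 0.0217
  Eyre: 0.214 × 0.072 = 0.015408
  Cato: 0.038 × 0.0375 = 0.001425
  Dunn: 0.066 × 0.235 = 0.01551
  Bell: 0.178 × 0.025 = 0.00445
Normalizing constant = 0.122557.
P(Bell | evidence) = 0.00445 / 0.122557 ≈ 0.036.

0.036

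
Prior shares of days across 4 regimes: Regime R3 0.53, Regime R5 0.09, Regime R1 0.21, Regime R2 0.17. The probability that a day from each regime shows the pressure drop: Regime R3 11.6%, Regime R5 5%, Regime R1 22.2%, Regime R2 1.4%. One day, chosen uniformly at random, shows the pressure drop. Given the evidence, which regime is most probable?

Regime R3

Unnormalized posteriors (prior × likelihood):
  Regime R3: 0.53 × 0.116 = 0.06148
  Regime R5: 0.09 × 0.05 = 0.0045
  Regime R1: 0.21 × 0.222 = 0.04662
  Regime R2: 0.17 × 0.014 = 0.00238
Total = 0.11498.
Largest term belongs to Regime R3, so Regime R3 is most probable.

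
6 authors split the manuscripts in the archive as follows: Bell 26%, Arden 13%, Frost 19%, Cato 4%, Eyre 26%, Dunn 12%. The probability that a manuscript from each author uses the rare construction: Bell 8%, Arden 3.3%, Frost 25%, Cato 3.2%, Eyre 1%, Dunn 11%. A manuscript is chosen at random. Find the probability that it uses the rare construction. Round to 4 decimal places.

0.0897

Compute prior × likelihood for every hypothesis:
  Bell: 0.26 × 0.08 = 0.0208
  Arden: 0.13 × 0.033 = 0.00429
  Frost: 0.19 × 0.25 = 0.0475
  Cato: 0.04 × 0.032 = 0.00128
  Eyre: 0.26 × 0.01 = 0.0026
  Dunn: 0.12 × 0.11 = 0.0132
P(rare-form) = 0.0208 + 0.00429 + 0.0475 + 0.00128 + 0.0026 + 0.0132 = 0.08967 → 0.0897.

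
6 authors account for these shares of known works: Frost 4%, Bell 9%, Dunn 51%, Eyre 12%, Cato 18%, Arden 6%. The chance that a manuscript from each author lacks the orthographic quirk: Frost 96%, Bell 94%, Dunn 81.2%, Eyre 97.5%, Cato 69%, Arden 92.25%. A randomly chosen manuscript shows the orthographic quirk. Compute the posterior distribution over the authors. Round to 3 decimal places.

Taking complements, P(quirk | each) = Frost 0.04, Bell 0.06, Dunn 0.188, Eyre 0.025, Cato 0.31, Arden 0.0775.
Prior × likelihood for each hypothesis:
  Frost: 0.04 × 0.04 = 0.0016
  Bell: 0.09 × 0.06 = 0.0054
  Dunn: 0.51 × 0.188 = 0.09588
  Eyre: 0.12 × 0.025 = 0.003
  Cato: 0.18 × 0.31 = 0.0558
  Arden: 0.06 × 0.0775 = 0.00465
Sum = 0.16633.
P(Frost | quirk) = 0.0016/0.16633 ≈ 0.010
P(Bell | quirk) = 0.0054/0.16633 ≈ 0.032
P(Dunn | quirk) = 0.09588/0.16633 ≈ 0.576
P(Eyre | quirk) = 0.003/0.16633 ≈ 0.018
P(Cato | quirk) = 0.0558/0.16633 ≈ 0.335
P(Arden | quirk) = 0.00465/0.16633 ≈ 0.028
(Check: 0.010+0.032+0.576+0.018+0.335+0.028 = 0.999.)

Frost 0.010, Bell 0.032, Dunn 0.576, Eyre 0.018, Cato 0.335, Arden 0.028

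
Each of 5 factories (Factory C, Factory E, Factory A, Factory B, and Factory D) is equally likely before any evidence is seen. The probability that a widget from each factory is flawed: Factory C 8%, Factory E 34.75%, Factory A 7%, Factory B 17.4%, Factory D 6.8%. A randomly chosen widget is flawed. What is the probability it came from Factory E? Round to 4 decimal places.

0.4699

Since the prior is uniform, the posterior is proportional to the likelihood:
  Factory C: 0.08
  Factory E: 0.3475
  Factory A: 0.07
  Factory B: 0.174
  Factory D: 0.068
Normalizing constant = 0.7395.
P(Factory E | evidence) = 0.3475 / 0.7395 ≈ 0.4699.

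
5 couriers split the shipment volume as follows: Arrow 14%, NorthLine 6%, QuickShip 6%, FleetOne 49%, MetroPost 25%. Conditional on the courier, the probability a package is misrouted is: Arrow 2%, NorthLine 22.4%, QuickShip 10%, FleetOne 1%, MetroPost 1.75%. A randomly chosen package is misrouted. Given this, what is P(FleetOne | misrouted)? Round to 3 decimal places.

Compute prior × likelihood for every hypothesis:
  Arrow: 0.14 × 0.02 = 0.0028
  NorthLine: 0.06 × 0.224 = 0.01344
  QuickShip: 0.06 × 0.1 = 0.006
  FleetOne: 0.49 × 0.01 = 0.0049
  MetroPost: 0.25 × 0.0175 = 0.004375
Sum = 0.031515.
P(FleetOne | evidence) = 0.0049 / 0.031515 ≈ 0.155.

0.155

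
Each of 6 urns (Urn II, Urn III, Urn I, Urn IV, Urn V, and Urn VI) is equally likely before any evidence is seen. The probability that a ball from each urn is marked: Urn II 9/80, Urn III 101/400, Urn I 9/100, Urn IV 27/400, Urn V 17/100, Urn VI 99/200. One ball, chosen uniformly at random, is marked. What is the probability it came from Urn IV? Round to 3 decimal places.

0.057

With a uniform prior (1/6 each), posterior ∝ likelihood:
  Urn II: 0.1125
  Urn III: 0.2525
  Urn I: 0.09
  Urn IV: 0.0675
  Urn V: 0.17
  Urn VI: 0.495
Normalizing constant = 1.1875.
P(Urn IV | evidence) = 0.0675 / 1.1875 ≈ 0.057.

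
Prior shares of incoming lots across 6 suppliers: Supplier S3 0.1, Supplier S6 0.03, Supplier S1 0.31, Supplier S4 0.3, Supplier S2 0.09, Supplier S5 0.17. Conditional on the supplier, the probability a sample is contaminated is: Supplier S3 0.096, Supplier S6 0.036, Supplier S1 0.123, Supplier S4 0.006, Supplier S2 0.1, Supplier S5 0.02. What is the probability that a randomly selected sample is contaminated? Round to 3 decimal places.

Prior × likelihood for each hypothesis:
  Supplier S3: 0.1 × 0.096 = 0.0096
  Supplier S6: 0.03 × 0.036 = 0.00108
  Supplier S1: 0.31 × 0.123 = 0.03813
  Supplier S4: 0.3 × 0.006 = 0.0018
  Supplier S2: 0.09 × 0.1 = 0.009
  Supplier S5: 0.17 × 0.02 = 0.0034
P(contaminated) = 0.0096 + 0.00108 + 0.03813 + 0.0018 + 0.009 + 0.0034 = 0.06301 → 0.063.

0.063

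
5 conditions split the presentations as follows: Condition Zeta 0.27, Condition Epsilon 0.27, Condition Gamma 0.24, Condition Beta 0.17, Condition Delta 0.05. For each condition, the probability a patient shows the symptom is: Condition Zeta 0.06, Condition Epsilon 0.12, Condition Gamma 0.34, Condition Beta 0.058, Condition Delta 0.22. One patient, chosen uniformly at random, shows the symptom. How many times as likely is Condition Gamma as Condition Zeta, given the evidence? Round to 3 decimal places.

5.037

By Bayes' rule, posterior ∝ prior × likelihood:
  Condition Zeta: 0.27 × 0.06 = 0.0162
  Condition Epsilon: 0.27 × 0.12 = 0.0324
  Condition Gamma: 0.24 × 0.34 = 0.0816
  Condition Beta: 0.17 × 0.058 = 0.00986
  Condition Delta: 0.05 × 0.22 = 0.011
Total = 0.15106.
The ratio is 0.0816 / 0.0162 (the normalizer cancels) = 5.037.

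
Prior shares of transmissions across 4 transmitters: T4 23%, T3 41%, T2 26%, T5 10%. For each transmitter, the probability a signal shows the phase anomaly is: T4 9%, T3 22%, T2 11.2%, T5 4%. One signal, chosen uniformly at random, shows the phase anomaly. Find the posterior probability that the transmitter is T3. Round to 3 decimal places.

Compute prior × likelihood for every hypothesis:
  T4: 0.23 × 0.09 = 0.0207
  T3: 0.41 × 0.22 = 0.0902
  T2: 0.26 × 0.112 = 0.02912
  T5: 0.1 × 0.04 = 0.004
Normalizing constant = 0.14402.
P(T3 | evidence) = 0.0902 / 0.14402 ≈ 0.626.

0.626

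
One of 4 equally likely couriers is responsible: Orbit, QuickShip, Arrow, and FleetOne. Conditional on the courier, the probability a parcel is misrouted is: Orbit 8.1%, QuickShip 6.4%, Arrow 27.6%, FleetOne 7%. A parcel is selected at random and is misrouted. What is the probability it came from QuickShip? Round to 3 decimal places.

0.130

Since the prior is uniform, the posterior is proportional to the likelihood:
  Orbit: 0.081
  QuickShip: 0.064
  Arrow: 0.276
  FleetOne: 0.07
Normalizing constant = 0.491.
P(QuickShip | evidence) = 0.064 / 0.491 ≈ 0.130.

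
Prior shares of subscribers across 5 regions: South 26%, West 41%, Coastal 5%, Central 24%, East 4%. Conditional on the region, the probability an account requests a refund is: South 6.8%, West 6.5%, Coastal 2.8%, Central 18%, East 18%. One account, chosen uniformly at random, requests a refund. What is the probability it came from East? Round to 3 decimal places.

0.075

Unnormalized posteriors (prior × likelihood):
  South: 0.26 × 0.068 = 0.01768
  West: 0.41 × 0.065 = 0.02665
  Coastal: 0.05 × 0.028 = 0.0014
  Central: 0.24 × 0.18 = 0.0432
  East: 0.04 × 0.18 = 0.0072
Normalizing constant = 0.09613.
P(East | evidence) = 0.0072 / 0.09613 ≈ 0.075.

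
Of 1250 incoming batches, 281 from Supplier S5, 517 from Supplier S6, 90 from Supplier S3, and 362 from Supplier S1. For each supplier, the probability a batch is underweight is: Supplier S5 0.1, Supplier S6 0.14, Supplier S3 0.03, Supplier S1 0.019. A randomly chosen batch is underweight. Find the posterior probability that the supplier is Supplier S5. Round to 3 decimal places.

0.255

Unnormalized posteriors (prior × likelihood):
  Supplier S5: 0.2248 × 0.1 = 0.02248
  Supplier S6: 0.4136 × 0.14 = 0.057904
  Supplier S3: 0.072 × 0.03 = 0.00216
  Supplier S1: 0.2896 × 0.019 = 0.0055024
Sum = 0.0880464.
P(Supplier S5 | evidence) = 0.02248 / 0.0880464 ≈ 0.255.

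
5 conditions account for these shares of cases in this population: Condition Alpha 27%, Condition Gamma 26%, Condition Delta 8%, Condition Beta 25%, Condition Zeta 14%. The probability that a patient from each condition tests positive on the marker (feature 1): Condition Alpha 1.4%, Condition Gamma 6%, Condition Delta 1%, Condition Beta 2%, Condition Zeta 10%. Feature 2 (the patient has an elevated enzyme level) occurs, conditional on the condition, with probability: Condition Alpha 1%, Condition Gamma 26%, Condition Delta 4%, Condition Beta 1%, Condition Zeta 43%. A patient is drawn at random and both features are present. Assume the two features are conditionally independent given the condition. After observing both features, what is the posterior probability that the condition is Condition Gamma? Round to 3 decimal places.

By Bayes' rule, posterior ∝ prior × likelihood:
  Condition Alpha: 0.27 × 0.014 × 0.01 = 0.0000378
  Condition Gamma: 0.26 × 0.06 × 0.26 = 0.004056
  Condition Delta: 0.08 × 0.01 × 0.04 = 0.000032
  Condition Beta: 0.25 × 0.02 × 0.01 = 0.00005
  Condition Zeta: 0.14 × 0.1 × 0.43 = 0.00602
Sum = 0.0101958.
P(Condition Gamma | evidence) = 0.004056 / 0.0101958 ≈ 0.398.

0.398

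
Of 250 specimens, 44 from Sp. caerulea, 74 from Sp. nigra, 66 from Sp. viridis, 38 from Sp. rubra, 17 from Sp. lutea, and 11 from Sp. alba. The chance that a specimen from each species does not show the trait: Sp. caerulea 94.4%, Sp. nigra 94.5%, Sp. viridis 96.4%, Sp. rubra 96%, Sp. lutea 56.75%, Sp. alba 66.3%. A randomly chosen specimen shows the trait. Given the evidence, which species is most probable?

Sp. lutea

Taking complements, P(trait | each) = Sp. caerulea 0.056, Sp. nigra 0.055, Sp. viridis 0.036, Sp. rubra 0.04, Sp. lutea 0.4325, Sp. alba 0.337.
By Bayes' rule, posterior ∝ prior × likelihood:
  Sp. caerulea: 0.176 × 0.056 = 0.009856
  Sp. nigra: 0.296 × 0.055 = 0.01628
  Sp. viridis: 0.264 × 0.036 = 0.009504
  Sp. rubra: 0.152 × 0.04 = 0.00608
  Sp. lutea: 0.068 × 0.4325 = 0.02941
  Sp. alba: 0.044 × 0.337 = 0.014828
Sum = 0.085958.
Largest term belongs to Sp. lutea, so Sp. lutea is most probable.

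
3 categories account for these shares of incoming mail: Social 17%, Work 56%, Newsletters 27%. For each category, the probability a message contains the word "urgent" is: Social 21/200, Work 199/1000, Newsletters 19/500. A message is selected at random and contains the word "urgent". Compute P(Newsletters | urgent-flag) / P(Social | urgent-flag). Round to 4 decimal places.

0.5748

By Bayes' rule, posterior ∝ prior × likelihood:
  Social: 0.17 × 0.105 = 0.01785
  Work: 0.56 × 0.199 = 0.11144
  Newsletters: 0.27 × 0.038 = 0.01026
Total = 0.13955.
The ratio is 0.01026 / 0.01785 (the normalizer cancels) = 0.5748.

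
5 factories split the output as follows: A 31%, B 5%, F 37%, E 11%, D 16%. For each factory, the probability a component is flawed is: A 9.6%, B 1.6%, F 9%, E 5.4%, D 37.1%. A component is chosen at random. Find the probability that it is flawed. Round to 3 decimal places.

By Bayes' rule, posterior ∝ prior × likelihood:
  A: 0.31 × 0.096 = 0.02976
  B: 0.05 × 0.016 = 0.0008
  F: 0.37 × 0.09 = 0.0333
  E: 0.11 × 0.054 = 0.00594
  D: 0.16 × 0.371 = 0.05936
P(flawed) = 0.02976 + 0.0008 + 0.0333 + 0.00594 + 0.05936 = 0.12916 → 0.129.

0.129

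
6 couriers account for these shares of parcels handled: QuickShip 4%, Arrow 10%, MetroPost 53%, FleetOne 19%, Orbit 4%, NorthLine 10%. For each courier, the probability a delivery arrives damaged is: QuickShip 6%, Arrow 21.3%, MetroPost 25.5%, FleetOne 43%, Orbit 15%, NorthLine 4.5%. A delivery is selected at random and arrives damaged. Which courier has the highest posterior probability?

By Bayes' rule, posterior ∝ prior × likelihood:
  QuickShip: 0.04 × 0.06 = 0.0024
  Arrow: 0.1 × 0.213 = 0.0213
  MetroPost: 0.53 × 0.255 = 0.13515
  FleetOne: 0.19 × 0.43 = 0.0817
  Orbit: 0.04 × 0.15 = 0.006
  NorthLine: 0.1 × 0.045 = 0.0045
Sum = 0.25105.
Largest term belongs to MetroPost, so MetroPost is most probable.

MetroPost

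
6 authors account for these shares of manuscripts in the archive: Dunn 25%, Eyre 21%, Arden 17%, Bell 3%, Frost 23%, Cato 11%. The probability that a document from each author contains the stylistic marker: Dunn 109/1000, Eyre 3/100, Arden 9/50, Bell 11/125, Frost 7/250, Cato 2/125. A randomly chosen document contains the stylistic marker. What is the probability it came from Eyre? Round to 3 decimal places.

0.084

Unnormalized posteriors (prior × likelihood):
  Dunn: 0.25 × 0.109 = 0.02725
  Eyre: 0.21 × 0.03 = 0.0063
  Arden: 0.17 × 0.18 = 0.0306
  Bell: 0.03 × 0.088 = 0.00264
  Frost: 0.23 × 0.028 = 0.00644
  Cato: 0.11 × 0.016 = 0.00176
Sum = 0.07499.
P(Eyre | evidence) = 0.0063 / 0.07499 ≈ 0.084.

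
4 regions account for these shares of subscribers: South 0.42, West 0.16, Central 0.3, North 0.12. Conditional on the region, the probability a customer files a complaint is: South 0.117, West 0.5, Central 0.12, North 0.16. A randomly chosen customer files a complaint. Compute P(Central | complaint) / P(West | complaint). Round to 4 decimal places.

0.4500

Unnormalized posteriors (prior × likelihood):
  South: 0.42 × 0.117 = 0.04914
  West: 0.16 × 0.5 = 0.08
  Central: 0.3 × 0.12 = 0.036
  North: 0.12 × 0.16 = 0.0192
Sum = 0.18434.
The ratio is 0.036 / 0.08 (the normalizer cancels) = 0.4500.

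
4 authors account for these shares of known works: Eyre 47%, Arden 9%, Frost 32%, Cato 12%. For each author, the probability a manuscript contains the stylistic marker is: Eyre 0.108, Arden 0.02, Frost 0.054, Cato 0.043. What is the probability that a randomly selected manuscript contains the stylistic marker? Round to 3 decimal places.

Compute prior × likelihood for every hypothesis:
  Eyre: 0.47 × 0.108 = 0.05076
  Arden: 0.09 × 0.02 = 0.0018
  Frost: 0.32 × 0.054 = 0.01728
  Cato: 0.12 × 0.043 = 0.00516
P(marker) = 0.05076 + 0.0018 + 0.01728 + 0.00516 = 0.075 → 0.075.

0.075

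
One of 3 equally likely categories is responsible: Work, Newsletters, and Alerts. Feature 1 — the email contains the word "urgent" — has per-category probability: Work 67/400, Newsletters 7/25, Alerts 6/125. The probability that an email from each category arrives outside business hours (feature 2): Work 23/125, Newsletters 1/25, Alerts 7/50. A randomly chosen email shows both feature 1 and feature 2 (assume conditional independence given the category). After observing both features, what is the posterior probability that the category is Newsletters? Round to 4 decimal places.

0.2298

Since the prior is uniform, the posterior is proportional to the likelihood:
  Work: 0.1675 × 0.184 = 0.03082
  Newsletters: 0.28 × 0.04 = 0.0112
  Alerts: 0.048 × 0.14 = 0.00672
Sum = 0.04874.
P(Newsletters | evidence) = 0.0112 / 0.04874 ≈ 0.2298.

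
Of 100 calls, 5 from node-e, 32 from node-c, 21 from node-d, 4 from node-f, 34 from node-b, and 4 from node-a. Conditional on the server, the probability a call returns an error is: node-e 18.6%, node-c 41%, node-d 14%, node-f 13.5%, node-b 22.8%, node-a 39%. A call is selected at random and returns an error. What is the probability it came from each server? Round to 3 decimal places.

node-e 0.035, node-c 0.489, node-d 0.110, node-f 0.020, node-b 0.289, node-a 0.058

Prior × likelihood for each hypothesis:
  node-e: 0.05 × 0.186 = 0.0093
  node-c: 0.32 × 0.41 = 0.1312
  node-d: 0.21 × 0.14 = 0.0294
  node-f: 0.04 × 0.135 = 0.0054
  node-b: 0.34 × 0.228 = 0.07752
  node-a: 0.04 × 0.39 = 0.0156
Sum = 0.26842.
P(node-e | error) = 0.0093/0.26842 ≈ 0.035
P(node-c | error) = 0.1312/0.26842 ≈ 0.489
P(node-d | error) = 0.0294/0.26842 ≈ 0.110
P(node-f | error) = 0.0054/0.26842 ≈ 0.020
P(node-b | error) = 0.07752/0.26842 ≈ 0.289
P(node-a | error) = 0.0156/0.26842 ≈ 0.058
(Check: 0.035+0.489+0.110+0.020+0.289+0.058 = 1.001.)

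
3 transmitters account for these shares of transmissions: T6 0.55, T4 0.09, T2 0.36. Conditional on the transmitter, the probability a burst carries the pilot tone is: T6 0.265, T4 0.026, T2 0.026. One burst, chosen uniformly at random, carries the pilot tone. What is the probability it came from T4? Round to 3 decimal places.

Compute prior × likelihood for every hypothesis:
  T6: 0.55 × 0.265 = 0.14575
  T4: 0.09 × 0.026 = 0.00234
  T2: 0.36 × 0.026 = 0.00936
Sum = 0.15745.
P(T4 | evidence) = 0.00234 / 0.15745 ≈ 0.015.

0.015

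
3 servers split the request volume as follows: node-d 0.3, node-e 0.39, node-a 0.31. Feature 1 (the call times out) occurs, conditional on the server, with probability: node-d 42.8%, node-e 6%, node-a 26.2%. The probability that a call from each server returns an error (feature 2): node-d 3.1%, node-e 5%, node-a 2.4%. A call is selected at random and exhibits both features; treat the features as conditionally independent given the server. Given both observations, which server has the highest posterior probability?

By Bayes' rule, posterior ∝ prior × likelihood:
  node-d: 0.3 × 0.428 × 0.031 = 0.0039804
  node-e: 0.39 × 0.06 × 0.05 = 0.00117
  node-a: 0.31 × 0.262 × 0.024 = 0.00194928
Total = 0.00709968.
Largest term belongs to node-d, so node-d is most probable.

node-d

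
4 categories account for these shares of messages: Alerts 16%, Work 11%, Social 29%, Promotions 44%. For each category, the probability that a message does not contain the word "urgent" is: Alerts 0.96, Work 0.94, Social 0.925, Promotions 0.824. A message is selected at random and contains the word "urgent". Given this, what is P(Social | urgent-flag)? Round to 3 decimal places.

Taking complements, P(urgent-flag | each) = Alerts 0.04, Work 0.06, Social 0.075, Promotions 0.176.
Unnormalized posteriors (prior × likelihood):
  Alerts: 0.16 × 0.04 = 0.0064
  Work: 0.11 × 0.06 = 0.0066
  Social: 0.29 × 0.075 = 0.02175
  Promotions: 0.44 × 0.176 = 0.07744
Total = 0.11219.
P(Social | evidence) = 0.02175 / 0.11219 ≈ 0.194.

0.194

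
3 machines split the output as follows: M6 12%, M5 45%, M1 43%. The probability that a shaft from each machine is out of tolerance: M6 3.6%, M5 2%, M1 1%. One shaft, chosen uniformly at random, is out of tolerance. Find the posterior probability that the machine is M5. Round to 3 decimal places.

By Bayes' rule, posterior ∝ prior × likelihood:
  M6: 0.12 × 0.036 = 0.00432
  M5: 0.45 × 0.02 = 0.009
  M1: 0.43 × 0.01 = 0.0043
Normalizing constant = 0.01762.
P(M5 | evidence) = 0.009 / 0.01762 ≈ 0.511.

0.511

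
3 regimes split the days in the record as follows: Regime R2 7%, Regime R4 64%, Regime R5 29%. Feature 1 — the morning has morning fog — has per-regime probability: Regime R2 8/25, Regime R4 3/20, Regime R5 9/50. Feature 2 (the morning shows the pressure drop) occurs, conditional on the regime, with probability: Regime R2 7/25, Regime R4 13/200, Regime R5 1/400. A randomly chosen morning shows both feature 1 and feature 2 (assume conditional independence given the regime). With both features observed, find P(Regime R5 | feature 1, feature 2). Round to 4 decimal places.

By Bayes' rule, posterior ∝ prior × likelihood:
  Regime R2: 0.07 × 0.32 × 0.28 = 0.006272
  Regime R4: 0.64 × 0.15 × 0.065 = 0.00624
  Regime R5: 0.29 × 0.18 × 0.0025 = 0.0001305
Sum = 0.0126425.
P(Regime R5 | evidence) = 0.0001305 / 0.0126425 ≈ 0.0103.

0.0103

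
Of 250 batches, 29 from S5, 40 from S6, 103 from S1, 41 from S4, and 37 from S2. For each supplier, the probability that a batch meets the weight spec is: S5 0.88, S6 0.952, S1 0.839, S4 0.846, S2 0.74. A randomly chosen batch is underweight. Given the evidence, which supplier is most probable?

Taking complements, P(underweight | each) = S5 0.12, S6 0.048, S1 0.161, S4 0.154, S2 0.26.
Prior × likelihood for each hypothesis:
  S5: 0.116 × 0.12 = 0.01392
  S6: 0.16 × 0.048 = 0.00768
  S1: 0.412 × 0.161 = 0.066332
  S4: 0.164 × 0.154 = 0.025256
  S2: 0.148 × 0.26 = 0.03848
Normalizing constant = 0.151668.
Largest term belongs to S1, so S1 is most probable.

S1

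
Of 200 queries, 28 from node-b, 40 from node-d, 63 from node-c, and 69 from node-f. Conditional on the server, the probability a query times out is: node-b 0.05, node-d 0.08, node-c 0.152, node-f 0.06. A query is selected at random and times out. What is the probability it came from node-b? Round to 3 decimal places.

Prior × likelihood for each hypothesis:
  node-b: 0.14 × 0.05 = 0.007
  node-d: 0.2 × 0.08 = 0.016
  node-c: 0.315 × 0.152 = 0.04788
  node-f: 0.345 × 0.06 = 0.0207
Normalizing constant = 0.09158.
P(node-b | evidence) = 0.007 / 0.09158 ≈ 0.076.

0.076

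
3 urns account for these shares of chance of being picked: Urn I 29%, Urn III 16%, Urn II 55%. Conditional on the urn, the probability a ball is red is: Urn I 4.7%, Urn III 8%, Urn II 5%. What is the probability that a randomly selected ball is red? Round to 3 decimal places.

Unnormalized posteriors (prior × likelihood):
  Urn I: 0.29 × 0.047 = 0.01363
  Urn III: 0.16 × 0.08 = 0.0128
  Urn II: 0.55 × 0.05 = 0.0275
P(red) = 0.01363 + 0.0128 + 0.0275 = 0.05393 → 0.054.

0.054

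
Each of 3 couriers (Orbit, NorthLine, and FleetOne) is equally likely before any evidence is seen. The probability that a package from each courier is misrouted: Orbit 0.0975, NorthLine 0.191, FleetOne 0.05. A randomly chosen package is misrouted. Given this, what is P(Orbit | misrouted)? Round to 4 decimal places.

Since the prior is uniform, the posterior is proportional to the likelihood:
  Orbit: 0.0975
  NorthLine: 0.191
  FleetOne: 0.05
Normalizing constant = 0.3385.
P(Orbit | evidence) = 0.0975 / 0.3385 ≈ 0.2880.

0.2880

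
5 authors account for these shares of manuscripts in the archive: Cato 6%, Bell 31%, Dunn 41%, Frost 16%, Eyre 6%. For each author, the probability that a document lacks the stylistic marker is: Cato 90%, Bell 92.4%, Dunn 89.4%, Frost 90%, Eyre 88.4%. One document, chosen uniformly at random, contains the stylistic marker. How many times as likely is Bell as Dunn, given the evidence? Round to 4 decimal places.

0.5421

Taking complements, P(marker | each) = Cato 0.1, Bell 0.076, Dunn 0.106, Frost 0.1, Eyre 0.116.
Unnormalized posteriors (prior × likelihood):
  Cato: 0.06 × 0.1 = 0.006
  Bell: 0.31 × 0.076 = 0.02356
  Dunn: 0.41 × 0.106 = 0.04346
  Frost: 0.16 × 0.1 = 0.016
  Eyre: 0.06 × 0.116 = 0.00696
Normalizing constant = 0.09598.
The ratio is 0.02356 / 0.04346 (the normalizer cancels) = 0.5421.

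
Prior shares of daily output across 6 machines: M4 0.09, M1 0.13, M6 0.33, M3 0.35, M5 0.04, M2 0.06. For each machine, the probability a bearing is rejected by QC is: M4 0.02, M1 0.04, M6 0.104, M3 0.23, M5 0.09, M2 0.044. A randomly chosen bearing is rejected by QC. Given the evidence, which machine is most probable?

Prior × likelihood for each hypothesis:
  M4: 0.09 × 0.02 = 0.0018
  M1: 0.13 × 0.04 = 0.0052
  M6: 0.33 × 0.104 = 0.03432
  M3: 0.35 × 0.23 = 0.0805
  M5: 0.04 × 0.09 = 0.0036
  M2: 0.06 × 0.044 = 0.00264
Sum = 0.12806.
Largest term belongs to M3, so M3 is most probable.

M3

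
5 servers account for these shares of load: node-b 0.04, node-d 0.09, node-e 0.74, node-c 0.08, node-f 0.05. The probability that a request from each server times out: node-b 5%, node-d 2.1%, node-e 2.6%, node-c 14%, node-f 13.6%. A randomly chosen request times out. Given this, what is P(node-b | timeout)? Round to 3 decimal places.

Unnormalized posteriors (prior × likelihood):
  node-b: 0.04 × 0.05 = 0.002
  node-d: 0.09 × 0.021 = 0.00189
  node-e: 0.74 × 0.026 = 0.01924
  node-c: 0.08 × 0.14 = 0.0112
  node-f: 0.05 × 0.136 = 0.0068
Normalizing constant = 0.04113.
P(node-b | evidence) = 0.002 / 0.04113 ≈ 0.049.

0.049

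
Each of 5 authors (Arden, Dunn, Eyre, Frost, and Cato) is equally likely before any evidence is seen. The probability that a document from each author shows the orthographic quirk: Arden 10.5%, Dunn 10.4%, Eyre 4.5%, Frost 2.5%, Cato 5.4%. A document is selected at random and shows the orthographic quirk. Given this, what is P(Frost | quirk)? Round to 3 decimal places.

With a uniform prior (1/5 each), posterior ∝ likelihood:
  Arden: 0.105
  Dunn: 0.104
  Eyre: 0.045
  Frost: 0.025
  Cato: 0.054
Total = 0.333.
P(Frost | evidence) = 0.025 / 0.333 ≈ 0.075.

0.075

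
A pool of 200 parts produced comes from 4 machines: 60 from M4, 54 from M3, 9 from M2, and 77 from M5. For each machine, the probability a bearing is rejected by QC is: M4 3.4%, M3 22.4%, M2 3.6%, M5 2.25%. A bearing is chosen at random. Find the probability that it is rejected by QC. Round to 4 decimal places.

0.0810

Prior × likelihood for each hypothesis:
  M4: 0.3 × 0.034 = 0.0102
  M3: 0.27 × 0.224 = 0.06048
  M2: 0.045 × 0.036 = 0.00162
  M5: 0.385 × 0.0225 = 0.0086625
P(rejected) = 0.0102 + 0.06048 + 0.00162 + 0.0086625 = 0.0809625 → 0.0810.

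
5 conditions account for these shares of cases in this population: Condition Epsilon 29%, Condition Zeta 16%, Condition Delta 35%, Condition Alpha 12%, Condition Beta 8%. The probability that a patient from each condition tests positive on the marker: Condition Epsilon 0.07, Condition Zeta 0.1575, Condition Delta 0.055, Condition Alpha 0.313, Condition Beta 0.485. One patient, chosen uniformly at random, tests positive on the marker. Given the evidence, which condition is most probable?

Condition Beta

Unnormalized posteriors (prior × likelihood):
  Condition Epsilon: 0.29 × 0.07 = 0.0203
  Condition Zeta: 0.16 × 0.1575 = 0.0252
  Condition Delta: 0.35 × 0.055 = 0.01925
  Condition Alpha: 0.12 × 0.313 = 0.03756
  Condition Beta: 0.08 × 0.485 = 0.0388
Sum = 0.14111.
Largest term belongs to Condition Beta, so Condition Beta is most probable.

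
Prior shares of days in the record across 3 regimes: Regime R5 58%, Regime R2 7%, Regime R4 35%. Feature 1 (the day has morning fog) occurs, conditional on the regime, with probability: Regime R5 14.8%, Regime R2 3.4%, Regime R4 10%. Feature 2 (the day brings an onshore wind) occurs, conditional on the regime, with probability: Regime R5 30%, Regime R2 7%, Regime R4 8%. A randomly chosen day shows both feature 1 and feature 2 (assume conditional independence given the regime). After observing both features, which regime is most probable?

Regime R5

Prior × likelihood for each hypothesis:
  Regime R5: 0.58 × 0.148 × 0.3 = 0.025752
  Regime R2: 0.07 × 0.034 × 0.07 = 0.0001666
  Regime R4: 0.35 × 0.1 × 0.08 = 0.0028
Normalizing constant = 0.0287186.
Largest term belongs to Regime R5, so Regime R5 is most probable.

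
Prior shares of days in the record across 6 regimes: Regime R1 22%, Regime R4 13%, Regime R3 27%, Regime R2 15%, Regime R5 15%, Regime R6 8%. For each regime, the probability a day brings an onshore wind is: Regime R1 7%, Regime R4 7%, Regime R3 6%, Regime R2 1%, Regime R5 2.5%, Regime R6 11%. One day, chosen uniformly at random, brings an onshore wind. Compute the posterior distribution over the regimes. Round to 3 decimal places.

Unnormalized posteriors (prior × likelihood):
  Regime R1: 0.22 × 0.07 = 0.0154
  Regime R4: 0.13 × 0.07 = 0.0091
  Regime R3: 0.27 × 0.06 = 0.0162
  Regime R2: 0.15 × 0.01 = 0.0015
  Regime R5: 0.15 × 0.025 = 0.00375
  Regime R6: 0.08 × 0.11 = 0.0088
Sum = 0.05475.
P(Regime R1 | onshore) = 0.0154/0.05475 ≈ 0.281
P(Regime R4 | onshore) = 0.0091/0.05475 ≈ 0.166
P(Regime R3 | onshore) = 0.0162/0.05475 ≈ 0.296
P(Regime R2 | onshore) = 0.0015/0.05475 ≈ 0.027
P(Regime R5 | onshore) = 0.00375/0.05475 ≈ 0.068
P(Regime R6 | onshore) = 0.0088/0.05475 ≈ 0.161
(Check: 0.281+0.166+0.296+0.027+0.068+0.161 = 0.999.)

Regime R1 0.281, Regime R4 0.166, Regime R3 0.296, Regime R2 0.027, Regime R5 0.068, Regime R6 0.161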